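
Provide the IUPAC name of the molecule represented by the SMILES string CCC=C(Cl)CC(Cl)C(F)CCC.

The longest chain bearing the multiple bond is 10 carbons long (decane).
The chain contains a C=C double bond, so the unsaturation ending is -ene.
Choose the numbering such that numbering from this end puts the double bond at C-3 rather than C-7.
That gives the double bond between C-3 and C-4; chloro groups at C-4 and C-6; a fluoro group at C-7.
Prefixes are listed alphabetically: chloro, fluoro.
Putting it together: 4,6-dichloro-7-fluorodec-3-ene.

4,6-dichloro-7-fluorodec-3-ene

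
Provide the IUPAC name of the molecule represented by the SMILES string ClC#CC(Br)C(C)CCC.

The longest carbon chain that includes the multiple bond has 7 carbons, so the parent hydride is heptane.
The chain contains a C≡C triple bond, so the unsaturation ending is -yne.
The numbering direction is chosen so that numbering from this end puts the triple bond at C-1 rather than C-6.
That gives the triple bond between C-1 and C-2; a bromo group at C-3; a chloro group at C-1; a methyl group at C-4.
Prefixes are listed alphabetically: bromo, chloro, methyl.
Assembling the pieces gives 3-bromo-1-chloro-4-methylhept-1-yne.

3-bromo-1-chloro-4-methylhept-1-yne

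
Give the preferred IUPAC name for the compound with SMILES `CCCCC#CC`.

hept-2-yne

The longest carbon chain that includes the multiple bond has 7 carbons, so the parent hydride is heptane.
A C≡C triple bond in the chain gives the infix -yne-.
Number the chain so that numbering from this end puts the triple bond at C-2 rather than C-5.
That gives the triple bond between C-2 and C-3.
Assembling the pieces gives hept-2-yne.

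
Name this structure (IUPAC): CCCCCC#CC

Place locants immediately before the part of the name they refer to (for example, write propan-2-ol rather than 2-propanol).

oct-2-yne

Counting along the main chain through the multiple bond gives 8 carbons: the parent is octane.
There is one C≡C triple bond, indicated by the ending -yne.
The numbering direction is chosen so that numbering from this end puts the triple bond at C-2 rather than C-6.
This places the triple bond between C-2 and C-3.
Assembling the pieces gives oct-2-yne.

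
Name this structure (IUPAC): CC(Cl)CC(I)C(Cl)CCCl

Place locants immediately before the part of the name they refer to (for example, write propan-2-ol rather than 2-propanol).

The parent chain contains 7 carbons (heptane).
Number the chain so that the substituent locant set {1,3,4,6} is lower than {2,4,5,7} at the first point of difference.
This places chloro groups at C-1 and C-3 and C-6; an iodo group at C-4.
The substituents are ordered alphabetically, ignoring any di-/tri- multipliers.
Assembling the pieces gives 1,3,6-trichloro-4-iodoheptane.

1,3,6-trichloro-4-iodoheptane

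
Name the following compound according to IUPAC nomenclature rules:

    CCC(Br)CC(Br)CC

The longest carbon chain is 7 atoms: the parent is heptane.
Numbering from either end gives identical locants here.
This places bromo groups at C-3 and C-5.
The name is 3,5-dibromoheptane.

3,5-dibromoheptane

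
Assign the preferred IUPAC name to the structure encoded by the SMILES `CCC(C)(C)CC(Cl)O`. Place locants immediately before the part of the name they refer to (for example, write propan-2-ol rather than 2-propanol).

1-chloro-3,3-dimethylpentan-1-ol

Counting along the main chain through the –OH group gives 5 carbons: the parent is pentane.
The principal characteristic group is an alcohol (–OH), named with the suffix -ol.
Choose the numbering such that numbering from this end puts the hydroxyl group at C-1 rather than C-5.
With this numbering: the hydroxyl at C-1; a chloro group at C-1; two methyl groups at C-3.
Substituent prefixes are cited in alphabetical order (multiplying prefixes like di-/tri- are ignored for ordering).
The name is 1-chloro-3,3-dimethylpentan-1-ol.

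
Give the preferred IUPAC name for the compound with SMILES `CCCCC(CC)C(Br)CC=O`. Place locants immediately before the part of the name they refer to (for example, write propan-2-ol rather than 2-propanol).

The longest chain bearing the –CHO group is 8 carbons long (octane).
An aldehyde (terminal –CHO) is the principal characteristic group, giving the suffix -al.
The numbering direction is chosen so that the aldehyde carbon is C-1 by definition.
That gives a bromo group at C-3; an ethyl group at C-4.
Substituent prefixes are cited in alphabetical order (multiplying prefixes like di-/tri- are ignored for ordering).
The name is 3-bromo-4-ethyloctanal.

3-bromo-4-ethyloctanal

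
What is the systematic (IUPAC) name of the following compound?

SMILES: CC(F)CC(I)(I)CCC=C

The longest chain bearing the multiple bond is 8 carbons long (octane).
The chain contains a C=C double bond, so the unsaturation ending is -ene.
Number the chain so that numbering from this end puts the double bond at C-1 rather than C-7.
This places the double bond between C-1 and C-2; a fluoro group at C-7; two iodo groups at C-5.
Prefixes are listed alphabetically: fluoro, iodo.
Putting it together: 7-fluoro-5,5-diiodooct-1-ene.

7-fluoro-5,5-diiodooct-1-ene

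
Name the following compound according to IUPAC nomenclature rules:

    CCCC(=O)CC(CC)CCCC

6-ethyldecan-4-one

The longest carbon chain that includes the carbonyl has 10 carbons, so the parent hydride is decane.
The highest-priority functional group is a ketone (C=O on an internal carbon), so the name ends in -one.
Choose the numbering such that numbering from this end puts the carbonyl group at C-4 rather than C-7.
That gives the carbonyl at C-4; an ethyl group at C-6.
Putting it together: 6-ethyldecan-4-one.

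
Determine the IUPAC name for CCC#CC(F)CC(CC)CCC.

Counting along the main chain through the multiple bond gives 10 carbons: the parent is decane.
The chain contains a C≡C triple bond, so the unsaturation ending is -yne.
The numbering direction is chosen so that numbering from this end puts the triple bond at C-3 rather than C-7.
With this numbering: the triple bond between C-3 and C-4; an ethyl group at C-7; a fluoro group at C-5.
Substituent prefixes are cited in alphabetical order (multiplying prefixes like di-/tri- are ignored for ordering).
The name is 7-ethyl-5-fluorodec-3-yne.

7-ethyl-5-fluorodec-3-yne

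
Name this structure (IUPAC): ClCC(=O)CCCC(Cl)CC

Counting along the main chain through the carbonyl gives 8 carbons: the parent is octane.
The highest-priority functional group is a ketone (C=O on an internal carbon), so the name ends in -one.
Choose the numbering such that numbering from this end puts the carbonyl group at C-2 rather than C-7.
With this numbering: the carbonyl at C-2; chloro groups at C-1 and C-6.
Assembling the pieces gives 1,6-dichlorooctan-2-one.

1,6-dichlorooctan-2-one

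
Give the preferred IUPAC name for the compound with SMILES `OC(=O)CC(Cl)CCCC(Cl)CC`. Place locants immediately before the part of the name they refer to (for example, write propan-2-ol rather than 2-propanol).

3,7-dichlorononanoic acid

The longest carbon chain that includes the –COOH group has 9 carbons, so the parent hydride is nonane.
The principal characteristic group is a carboxylic acid (terminal –COOH), named with the suffix -oic acid.
Choose the numbering such that the carboxylic acid carbon is C-1 by definition.
With this numbering: chloro groups at C-3 and C-7.
Putting it together: 3,7-dichlorononanoic acid.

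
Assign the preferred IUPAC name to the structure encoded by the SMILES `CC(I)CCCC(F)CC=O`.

The longest chain bearing the –CHO group is 8 carbons long (octane).
The principal characteristic group is an aldehyde (terminal –CHO), named with the suffix -al.
Number the chain so that the aldehyde carbon is C-1 by definition.
That gives a fluoro group at C-3; an iodo group at C-7.
The substituents are ordered alphabetically, ignoring any di-/tri- multipliers.
Assembling the pieces gives 3-fluoro-7-iodooctanal.

3-fluoro-7-iodooctanal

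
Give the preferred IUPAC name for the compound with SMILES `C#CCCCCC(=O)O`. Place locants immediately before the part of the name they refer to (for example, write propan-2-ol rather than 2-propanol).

hept-6-ynoic acid

The longest chain bearing the –COOH group and the multiple bond is 7 carbons long (heptane).
The highest-priority functional group is a carboxylic acid (terminal –COOH), so the name ends in -oic acid.
A C≡C triple bond in the chain gives the infix -yne-.
Number the chain so that the carboxylic acid carbon is C-1 by definition.
That gives the triple bond between C-6 and C-7.
Assembling the pieces gives hept-6-ynoic acid.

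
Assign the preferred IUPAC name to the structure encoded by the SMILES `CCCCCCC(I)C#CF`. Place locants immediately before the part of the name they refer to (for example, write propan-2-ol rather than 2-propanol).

The longest carbon chain that includes the multiple bond has 9 carbons, so the parent hydride is nonane.
There is one C≡C triple bond, indicated by the ending -yne.
Number the chain so that numbering from this end puts the triple bond at C-1 rather than C-8.
This places the triple bond between C-1 and C-2; a fluoro group at C-1; an iodo group at C-3.
Substituent prefixes are cited in alphabetical order (multiplying prefixes like di-/tri- are ignored for ordering).
Putting it together: 1-fluoro-3-iodonon-1-yne.

1-fluoro-3-iodonon-1-yne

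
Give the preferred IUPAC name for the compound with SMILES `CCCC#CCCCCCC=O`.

undec-7-ynal

The longest carbon chain that includes the –CHO group and the multiple bond has 11 carbons, so the parent hydride is undecane.
The highest-priority functional group is an aldehyde (terminal –CHO), so the name ends in -al.
A C≡C triple bond in the chain gives the infix -yne-.
Choose the numbering such that the aldehyde carbon is C-1 by definition.
With this numbering: the triple bond between C-7 and C-8.
The name is undec-7-ynal.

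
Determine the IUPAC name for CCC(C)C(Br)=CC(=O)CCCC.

7-bromo-8-methyldec-6-en-5-one

The longest chain bearing the carbonyl and the multiple bond is 10 carbons long (decane).
A ketone (C=O on an internal carbon) is the principal characteristic group, giving the suffix -one.
There is one C=C double bond, indicated by the ending -ene.
Choose the numbering such that numbering from this end puts the carbonyl group at C-5 rather than C-6.
This places the carbonyl at C-5; the double bond between C-6 and C-7; a bromo group at C-7; a methyl group at C-8.
Prefixes are listed alphabetically: bromo, methyl.
The name is 7-bromo-8-methyldec-6-en-5-one.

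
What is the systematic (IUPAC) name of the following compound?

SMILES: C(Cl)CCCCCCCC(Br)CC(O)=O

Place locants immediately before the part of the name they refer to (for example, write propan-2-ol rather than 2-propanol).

Counting along the main chain through the –COOH group gives 11 carbons: the parent is undecane.
The highest-priority functional group is a carboxylic acid (terminal –COOH), so the name ends in -oic acid.
Choose the numbering such that the carboxylic acid carbon is C-1 by definition.
That gives a bromo group at C-3; a chloro group at C-11.
Substituent prefixes are cited in alphabetical order (multiplying prefixes like di-/tri- are ignored for ordering).
The name is 3-bromo-11-chloroundecanoic acid.

3-bromo-11-chloroundecanoic acid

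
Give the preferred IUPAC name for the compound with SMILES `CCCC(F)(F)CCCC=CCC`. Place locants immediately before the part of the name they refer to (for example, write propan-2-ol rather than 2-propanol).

Counting along the main chain through the multiple bond gives 11 carbons: the parent is undecane.
A C=C double bond in the chain gives the infix -ene-.
Number the chain so that numbering from this end puts the double bond at C-3 rather than C-8.
That gives the double bond between C-3 and C-4; two fluoro groups at C-8.
Putting it together: 8,8-difluoroundec-3-ene.

8,8-difluoroundec-3-ene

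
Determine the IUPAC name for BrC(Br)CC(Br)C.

1,1,3-tribromobutane

The parent chain contains 4 carbons (butane).
The numbering direction is chosen so that the substituent locant set {1,1,3} is lower than {2,4,4} at the first point of difference.
With this numbering: bromo groups at C-1 (×2) and C-3.
Assembling the pieces gives 1,1,3-tribromobutane.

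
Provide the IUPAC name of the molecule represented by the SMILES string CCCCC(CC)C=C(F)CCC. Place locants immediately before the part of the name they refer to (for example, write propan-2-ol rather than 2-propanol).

The longest carbon chain that includes the multiple bond has 10 carbons, so the parent hydride is decane.
There is one C=C double bond, indicated by the ending -ene.
The numbering direction is chosen so that numbering from this end puts the double bond at C-4 rather than C-6.
That gives the double bond between C-4 and C-5; an ethyl group at C-6; a fluoro group at C-4.
Prefixes are listed alphabetically: ethyl, fluoro.
Putting it together: 6-ethyl-4-fluorodec-4-ene.

6-ethyl-4-fluorodec-4-ene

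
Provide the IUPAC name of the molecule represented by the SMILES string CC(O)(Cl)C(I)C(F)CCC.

2-chloro-4-fluoro-3-iodoheptan-2-ol

Counting along the main chain through the –OH group gives 7 carbons: the parent is heptane.
An alcohol (–OH) is the principal characteristic group, giving the suffix -ol.
Choose the numbering such that numbering from this end puts the hydroxyl group at C-2 rather than C-6.
This places the hydroxyl at C-2; a chloro group at C-2; a fluoro group at C-4; an iodo group at C-3.
Substituent prefixes are cited in alphabetical order (multiplying prefixes like di-/tri- are ignored for ordering).
Putting it together: 2-chloro-4-fluoro-3-iodoheptan-2-ol.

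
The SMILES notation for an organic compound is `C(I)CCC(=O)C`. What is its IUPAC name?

5-iodopentan-2-one

The longest carbon chain that includes the carbonyl has 5 carbons, so the parent hydride is pentane.
The highest-priority functional group is a ketone (C=O on an internal carbon), so the name ends in -one.
The numbering direction is chosen so that numbering from this end puts the carbonyl group at C-2 rather than C-4.
That gives the carbonyl at C-2; an iodo group at C-5.
The name is 5-iodopentan-2-one.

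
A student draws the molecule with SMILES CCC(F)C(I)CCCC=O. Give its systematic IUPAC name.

6-fluoro-5-iodooctanal

The longest chain bearing the –CHO group is 8 carbons long (octane).
The principal characteristic group is an aldehyde (terminal –CHO), named with the suffix -al.
Number the chain so that the aldehyde carbon is C-1 by definition.
With this numbering: a fluoro group at C-6; an iodo group at C-5.
The substituents are ordered alphabetically, ignoring any di-/tri- multipliers.
Putting it together: 6-fluoro-5-iodooctanal.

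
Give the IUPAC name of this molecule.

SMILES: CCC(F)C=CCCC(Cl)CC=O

3-chloro-8-fluorodec-6-enal

The longest chain bearing the –CHO group and the multiple bond is 10 carbons long (decane).
An aldehyde (terminal –CHO) is the principal characteristic group, giving the suffix -al.
The chain contains a C=C double bond, so the unsaturation ending is -ene.
Choose the numbering such that the aldehyde carbon is C-1 by definition.
This places the double bond between C-6 and C-7; a chloro group at C-3; a fluoro group at C-8.
The substituents are ordered alphabetically, ignoring any di-/tri- multipliers.
The name is 3-chloro-8-fluorodec-6-enal.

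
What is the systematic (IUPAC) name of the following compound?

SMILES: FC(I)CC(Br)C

The longest carbon chain is 4 atoms: the parent is butane.
Choose the numbering such that the substituent locant set {1,1,3} is lower than {2,4,4} at the first point of difference.
That gives a bromo group at C-3; a fluoro group at C-1; an iodo group at C-1.
Substituent prefixes are cited in alphabetical order (multiplying prefixes like di-/tri- are ignored for ordering).
Assembling the pieces gives 3-bromo-1-fluoro-1-iodobutane.

3-bromo-1-fluoro-1-iodobutane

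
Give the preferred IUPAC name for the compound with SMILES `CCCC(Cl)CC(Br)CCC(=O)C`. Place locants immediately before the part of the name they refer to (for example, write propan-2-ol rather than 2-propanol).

The longest carbon chain that includes the carbonyl has 10 carbons, so the parent hydride is decane.
The highest-priority functional group is a ketone (C=O on an internal carbon), so the name ends in -one.
The numbering direction is chosen so that numbering from this end puts the carbonyl group at C-2 rather than C-9.
That gives the carbonyl at C-2; a bromo group at C-5; a chloro group at C-7.
Prefixes are listed alphabetically: bromo, chloro.
The name is 5-bromo-7-chlorodecan-2-one.

5-bromo-7-chlorodecan-2-one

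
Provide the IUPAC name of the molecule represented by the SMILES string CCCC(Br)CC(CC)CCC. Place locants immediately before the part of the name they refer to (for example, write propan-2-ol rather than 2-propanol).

4-bromo-6-ethylnonane

The longest carbon chain is 9 atoms: the parent is nonane.
The numbering direction is chosen so that the locant sets are identical either way, so the alphabetically earlier bromo substituent takes the lower locant (4 rather than 6).
With this numbering: a bromo group at C-4; an ethyl group at C-6.
The substituents are ordered alphabetically, ignoring any di-/tri- multipliers.
Putting it together: 4-bromo-6-ethylnonane.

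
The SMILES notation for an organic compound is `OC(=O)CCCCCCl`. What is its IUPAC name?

The longest carbon chain that includes the –COOH group has 6 carbons, so the parent hydride is hexane.
The highest-priority functional group is a carboxylic acid (terminal –COOH), so the name ends in -oic acid.
The numbering direction is chosen so that the carboxylic acid carbon is C-1 by definition.
With this numbering: a chloro group at C-6.
Putting it together: 6-chlorohexanoic acid.

6-chlorohexanoic acid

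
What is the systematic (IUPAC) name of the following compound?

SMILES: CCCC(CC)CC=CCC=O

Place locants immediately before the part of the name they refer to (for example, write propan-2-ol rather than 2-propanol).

The longest chain bearing the –CHO group and the multiple bond is 9 carbons long (nonane).
The highest-priority functional group is an aldehyde (terminal –CHO), so the name ends in -al.
The chain contains a C=C double bond, so the unsaturation ending is -ene.
The numbering direction is chosen so that the aldehyde carbon is C-1 by definition.
That gives the double bond between C-3 and C-4; an ethyl group at C-6.
Putting it together: 6-ethylnon-3-enal.

6-ethylnon-3-enal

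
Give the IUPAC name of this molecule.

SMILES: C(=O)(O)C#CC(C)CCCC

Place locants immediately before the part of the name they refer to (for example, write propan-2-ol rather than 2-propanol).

The longest carbon chain that includes the –COOH group and the multiple bond has 8 carbons, so the parent hydride is octane.
A carboxylic acid (terminal –COOH) is the principal characteristic group, giving the suffix -oic acid.
A C≡C triple bond in the chain gives the infix -yne-.
The numbering direction is chosen so that the carboxylic acid carbon is C-1 by definition.
With this numbering: the triple bond between C-2 and C-3; a methyl group at C-4.
Putting it together: 4-methyloct-2-ynoic acid.

4-methyloct-2-ynoic acid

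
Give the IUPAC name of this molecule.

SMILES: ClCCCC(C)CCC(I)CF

8-chloro-1-fluoro-2-iodo-5-methyloctane

The longest continuous carbon chain has 8 atoms, so the parent hydride is octane.
Choose the numbering such that the substituent locant set {1,2,5,8} is lower than {1,4,7,8} at the first point of difference.
With this numbering: a chloro group at C-8; a fluoro group at C-1; an iodo group at C-2; a methyl group at C-5.
Prefixes are listed alphabetically: chloro, fluoro, iodo, methyl.
Assembling the pieces gives 8-chloro-1-fluoro-2-iodo-5-methyloctane.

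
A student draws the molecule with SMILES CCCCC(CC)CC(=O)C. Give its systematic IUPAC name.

Counting along the main chain through the carbonyl gives 8 carbons: the parent is octane.
The highest-priority functional group is a ketone (C=O on an internal carbon), so the name ends in -one.
Choose the numbering such that numbering from this end puts the carbonyl group at C-2 rather than C-7.
With this numbering: the carbonyl at C-2; an ethyl group at C-4.
The name is 4-ethyloctan-2-one.

4-ethyloctan-2-one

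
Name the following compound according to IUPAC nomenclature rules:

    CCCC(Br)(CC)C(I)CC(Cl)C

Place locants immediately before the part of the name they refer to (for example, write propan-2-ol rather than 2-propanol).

The parent chain contains 8 carbons (octane).
Number the chain so that the substituent locant set {2,4,5,5} is lower than {4,4,5,7} at the first point of difference.
With this numbering: a bromo group at C-5; a chloro group at C-2; an ethyl group at C-5; an iodo group at C-4.
Prefixes are listed alphabetically: bromo, chloro, ethyl, iodo.
Putting it together: 5-bromo-2-chloro-5-ethyl-4-iodooctane.

5-bromo-2-chloro-5-ethyl-4-iodooctane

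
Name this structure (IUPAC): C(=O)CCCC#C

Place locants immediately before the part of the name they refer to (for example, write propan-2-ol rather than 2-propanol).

hex-5-ynal

Counting along the main chain through the –CHO group and the multiple bond gives 6 carbons: the parent is hexane.
An aldehyde (terminal –CHO) is the principal characteristic group, giving the suffix -al.
There is one C≡C triple bond, indicated by the ending -yne.
Number the chain so that the aldehyde carbon is C-1 by definition.
That gives the triple bond between C-5 and C-6.
Putting it together: hex-5-ynal.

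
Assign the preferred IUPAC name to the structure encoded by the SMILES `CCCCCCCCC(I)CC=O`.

3-iodoundecanal

The longest carbon chain that includes the –CHO group has 11 carbons, so the parent hydride is undecane.
An aldehyde (terminal –CHO) is the principal characteristic group, giving the suffix -al.
Number the chain so that the aldehyde carbon is C-1 by definition.
That gives an iodo group at C-3.
Assembling the pieces gives 3-iodoundecanal.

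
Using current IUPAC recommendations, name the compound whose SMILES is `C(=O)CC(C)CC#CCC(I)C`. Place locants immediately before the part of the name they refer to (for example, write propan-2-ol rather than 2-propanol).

Counting along the main chain through the –CHO group and the multiple bond gives 9 carbons: the parent is nonane.
An aldehyde (terminal –CHO) is the principal characteristic group, giving the suffix -al.
There is one C≡C triple bond, indicated by the ending -yne.
Choose the numbering such that the aldehyde carbon is C-1 by definition.
This places the triple bond between C-5 and C-6; an iodo group at C-8; a methyl group at C-3.
Substituent prefixes are cited in alphabetical order (multiplying prefixes like di-/tri- are ignored for ordering).
Putting it together: 8-iodo-3-methylnon-5-ynal.

8-iodo-3-methylnon-5-ynal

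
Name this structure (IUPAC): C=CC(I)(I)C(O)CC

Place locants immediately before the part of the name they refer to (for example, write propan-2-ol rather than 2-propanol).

4,4-diiodohex-5-en-3-ol

Counting along the main chain through the –OH group and the multiple bond gives 6 carbons: the parent is hexane.
The principal characteristic group is an alcohol (–OH), named with the suffix -ol.
There is one C=C double bond, indicated by the ending -ene.
Number the chain so that numbering from this end puts the hydroxyl group at C-3 rather than C-4.
With this numbering: the hydroxyl at C-3; the double bond between C-5 and C-6; two iodo groups at C-4.
Assembling the pieces gives 4,4-diiodohex-5-en-3-ol.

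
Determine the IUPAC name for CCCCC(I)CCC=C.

5-iodonon-1-ene

Counting along the main chain through the multiple bond gives 9 carbons: the parent is nonane.
The chain contains a C=C double bond, so the unsaturation ending is -ene.
Choose the numbering such that numbering from this end puts the double bond at C-1 rather than C-8.
With this numbering: the double bond between C-1 and C-2; an iodo group at C-5.
Putting it together: 5-iodonon-1-ene.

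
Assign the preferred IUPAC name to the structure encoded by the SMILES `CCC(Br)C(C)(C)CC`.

The longest carbon chain is 6 atoms: the parent is hexane.
The numbering direction is chosen so that the substituent locant set {3,3,4} is lower than {3,4,4} at the first point of difference.
This places a bromo group at C-4; two methyl groups at C-3.
The substituents are ordered alphabetically, ignoring any di-/tri- multipliers.
Assembling the pieces gives 4-bromo-3,3-dimethylhexane.

4-bromo-3,3-dimethylhexane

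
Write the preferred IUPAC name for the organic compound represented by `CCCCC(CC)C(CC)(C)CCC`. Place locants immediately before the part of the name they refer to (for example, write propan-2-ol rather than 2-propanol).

4,5-diethyl-4-methylnonane

The parent chain contains 9 carbons (nonane).
The numbering direction is chosen so that the substituent locant set {4,4,5} is lower than {5,6,6} at the first point of difference.
With this numbering: ethyl groups at C-4 and C-5; a methyl group at C-4.
Substituent prefixes are cited in alphabetical order (multiplying prefixes like di-/tri- are ignored for ordering).
The name is 4,5-diethyl-4-methylnonane.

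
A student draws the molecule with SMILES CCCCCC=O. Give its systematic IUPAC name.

The longest chain bearing the –CHO group is 6 carbons long (hexane).
The principal characteristic group is an aldehyde (terminal –CHO), named with the suffix -al.
Choose the numbering such that the aldehyde carbon is C-1 by definition.
The name is hexanal.

hexanal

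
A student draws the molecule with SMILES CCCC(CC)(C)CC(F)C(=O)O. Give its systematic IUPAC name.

4-ethyl-2-fluoro-4-methylheptanoic acid

The longest chain bearing the –COOH group is 7 carbons long (heptane).
The highest-priority functional group is a carboxylic acid (terminal –COOH), so the name ends in -oic acid.
Choose the numbering such that the carboxylic acid carbon is C-1 by definition.
That gives an ethyl group at C-4; a fluoro group at C-2; a methyl group at C-4.
Prefixes are listed alphabetically: ethyl, fluoro, methyl.
The name is 4-ethyl-2-fluoro-4-methylheptanoic acid.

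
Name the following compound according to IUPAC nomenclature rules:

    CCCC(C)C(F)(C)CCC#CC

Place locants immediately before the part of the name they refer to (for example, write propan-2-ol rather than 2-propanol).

6-fluoro-6,7-dimethyldec-2-yne

The longest chain bearing the multiple bond is 10 carbons long (decane).
A C≡C triple bond in the chain gives the infix -yne-.
The numbering direction is chosen so that numbering from this end puts the triple bond at C-2 rather than C-8.
This places the triple bond between C-2 and C-3; a fluoro group at C-6; methyl groups at C-6 and C-7.
Substituent prefixes are cited in alphabetical order (multiplying prefixes like di-/tri- are ignored for ordering).
Putting it together: 6-fluoro-6,7-dimethyldec-2-yne.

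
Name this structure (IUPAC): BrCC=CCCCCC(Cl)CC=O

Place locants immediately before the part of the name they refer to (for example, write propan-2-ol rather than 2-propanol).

10-bromo-3-chlorodec-8-enal

Counting along the main chain through the –CHO group and the multiple bond gives 10 carbons: the parent is decane.
An aldehyde (terminal –CHO) is the principal characteristic group, giving the suffix -al.
There is one C=C double bond, indicated by the ending -ene.
Choose the numbering such that the aldehyde carbon is C-1 by definition.
That gives the double bond between C-8 and C-9; a bromo group at C-10; a chloro group at C-3.
Prefixes are listed alphabetically: bromo, chloro.
Putting it together: 10-bromo-3-chlorodec-8-enal.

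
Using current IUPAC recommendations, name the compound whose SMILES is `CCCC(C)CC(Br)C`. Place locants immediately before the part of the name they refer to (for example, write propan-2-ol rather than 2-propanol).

The parent chain contains 7 carbons (heptane).
The numbering direction is chosen so that the substituent locant set {2,4} is lower than {4,6} at the first point of difference.
That gives a bromo group at C-2; a methyl group at C-4.
The substituents are ordered alphabetically, ignoring any di-/tri- multipliers.
The name is 2-bromo-4-methylheptane.

2-bromo-4-methylheptane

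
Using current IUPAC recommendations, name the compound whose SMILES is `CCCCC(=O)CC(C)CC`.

The longest carbon chain that includes the carbonyl has 9 carbons, so the parent hydride is nonane.
The highest-priority functional group is a ketone (C=O on an internal carbon), so the name ends in -one.
Number the chain so that the substituent locant set {3} is lower than {7} at the first point of difference.
This places the carbonyl at C-5; a methyl group at C-3.
Putting it together: 3-methylnonan-5-one.

3-methylnonan-5-one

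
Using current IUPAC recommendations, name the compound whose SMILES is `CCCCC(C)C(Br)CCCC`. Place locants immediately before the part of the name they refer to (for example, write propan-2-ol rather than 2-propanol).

5-bromo-6-methyldecane

The longest continuous carbon chain has 10 atoms, so the parent hydride is decane.
The numbering direction is chosen so that the locant sets are identical either way, so the alphabetically earlier bromo substituent takes the lower locant (5 rather than 6).
With this numbering: a bromo group at C-5; a methyl group at C-6.
The substituents are ordered alphabetically, ignoring any di-/tri- multipliers.
Assembling the pieces gives 5-bromo-6-methyldecane.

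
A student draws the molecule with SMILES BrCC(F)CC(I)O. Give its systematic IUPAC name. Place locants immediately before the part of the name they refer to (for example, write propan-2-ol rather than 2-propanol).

Counting along the main chain through the –OH group gives 4 carbons: the parent is butane.
The principal characteristic group is an alcohol (–OH), named with the suffix -ol.
Number the chain so that numbering from this end puts the hydroxyl group at C-1 rather than C-4.
That gives the hydroxyl at C-1; a bromo group at C-4; a fluoro group at C-3; an iodo group at C-1.
Prefixes are listed alphabetically: bromo, fluoro, iodo.
The name is 4-bromo-3-fluoro-1-iodobutan-1-ol.

4-bromo-3-fluoro-1-iodobutan-1-ol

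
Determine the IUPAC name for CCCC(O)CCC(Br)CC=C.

Counting along the main chain through the –OH group and the multiple bond gives 10 carbons: the parent is decane.
The highest-priority functional group is an alcohol (–OH), so the name ends in -ol.
There is one C=C double bond, indicated by the ending -ene.
Choose the numbering such that numbering from this end puts the hydroxyl group at C-4 rather than C-7.
With this numbering: the hydroxyl at C-4; the double bond between C-9 and C-10; a bromo group at C-7.
Putting it together: 7-bromodec-9-en-4-ol.

7-bromodec-9-en-4-ol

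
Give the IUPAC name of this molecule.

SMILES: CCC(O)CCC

The longest chain bearing the –OH group is 6 carbons long (hexane).
An alcohol (–OH) is the principal characteristic group, giving the suffix -ol.
The numbering direction is chosen so that numbering from this end puts the hydroxyl group at C-3 rather than C-4.
That gives the hydroxyl at C-3.
Putting it together: hexan-3-ol.

hexan-3-ol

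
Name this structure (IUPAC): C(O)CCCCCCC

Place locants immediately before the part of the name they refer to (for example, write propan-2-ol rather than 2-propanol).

octan-1-ol

The longest chain bearing the –OH group is 8 carbons long (octane).
The principal characteristic group is an alcohol (–OH), named with the suffix -ol.
Choose the numbering such that numbering from this end puts the hydroxyl group at C-1 rather than C-8.
With this numbering: the hydroxyl at C-1.
The name is octan-1-ol.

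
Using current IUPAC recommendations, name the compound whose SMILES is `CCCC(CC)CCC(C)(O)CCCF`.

7-ethyl-1-fluoro-4-methyldecan-4-ol

The longest chain bearing the –OH group is 10 carbons long (decane).
An alcohol (–OH) is the principal characteristic group, giving the suffix -ol.
Choose the numbering such that numbering from this end puts the hydroxyl group at C-4 rather than C-7.
This places the hydroxyl at C-4; an ethyl group at C-7; a fluoro group at C-1; a methyl group at C-4.
The substituents are ordered alphabetically, ignoring any di-/tri- multipliers.
The name is 7-ethyl-1-fluoro-4-methyldecan-4-ol.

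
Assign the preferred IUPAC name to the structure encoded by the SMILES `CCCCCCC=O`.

The longest chain bearing the –CHO group is 7 carbons long (heptane).
An aldehyde (terminal –CHO) is the principal characteristic group, giving the suffix -al.
Number the chain so that the aldehyde carbon is C-1 by definition.
Assembling the pieces gives heptanal.

heptanal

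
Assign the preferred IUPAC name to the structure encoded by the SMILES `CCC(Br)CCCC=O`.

The longest chain bearing the –CHO group is 7 carbons long (heptane).
The highest-priority functional group is an aldehyde (terminal –CHO), so the name ends in -al.
The numbering direction is chosen so that the aldehyde carbon is C-1 by definition.
This places a bromo group at C-5.
The name is 5-bromoheptanal.

5-bromoheptanal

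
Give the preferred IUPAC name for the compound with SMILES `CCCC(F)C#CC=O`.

Counting along the main chain through the –CHO group and the multiple bond gives 7 carbons: the parent is heptane.
The principal characteristic group is an aldehyde (terminal –CHO), named with the suffix -al.
A C≡C triple bond in the chain gives the infix -yne-.
The numbering direction is chosen so that the aldehyde carbon is C-1 by definition.
That gives the triple bond between C-2 and C-3; a fluoro group at C-4.
Assembling the pieces gives 4-fluorohept-2-ynal.

4-fluorohept-2-ynal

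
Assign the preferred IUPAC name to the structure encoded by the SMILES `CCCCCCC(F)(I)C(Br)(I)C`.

The parent chain contains 9 carbons (nonane).
Number the chain so that the substituent locant set {2,2,3,3} is lower than {7,7,8,8} at the first point of difference.
This places a bromo group at C-2; a fluoro group at C-3; iodo groups at C-2 and C-3.
The substituents are ordered alphabetically, ignoring any di-/tri- multipliers.
The name is 2-bromo-3-fluoro-2,3-diiodononane.

2-bromo-3-fluoro-2,3-diiodononane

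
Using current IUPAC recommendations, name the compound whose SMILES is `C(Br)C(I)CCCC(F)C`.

The longest continuous carbon chain has 7 atoms, so the parent hydride is heptane.
The numbering direction is chosen so that the substituent locant set {1,2,6} is lower than {2,6,7} at the first point of difference.
This places a bromo group at C-1; a fluoro group at C-6; an iodo group at C-2.
Substituent prefixes are cited in alphabetical order (multiplying prefixes like di-/tri- are ignored for ordering).
Putting it together: 1-bromo-6-fluoro-2-iodoheptane.

1-bromo-6-fluoro-2-iodoheptane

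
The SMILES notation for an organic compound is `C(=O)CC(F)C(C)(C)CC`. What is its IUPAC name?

The longest carbon chain that includes the –CHO group has 6 carbons, so the parent hydride is hexane.
The highest-priority functional group is an aldehyde (terminal –CHO), so the name ends in -al.
The numbering direction is chosen so that the aldehyde carbon is C-1 by definition.
With this numbering: a fluoro group at C-3; two methyl groups at C-4.
Substituent prefixes are cited in alphabetical order (multiplying prefixes like di-/tri- are ignored for ordering).
Putting it together: 3-fluoro-4,4-dimethylhexanal.

3-fluoro-4,4-dimethylhexanal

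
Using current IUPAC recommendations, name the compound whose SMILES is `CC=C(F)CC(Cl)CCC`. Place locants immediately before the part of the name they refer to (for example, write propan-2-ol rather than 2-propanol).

Counting along the main chain through the multiple bond gives 8 carbons: the parent is octane.
The chain contains a C=C double bond, so the unsaturation ending is -ene.
Number the chain so that numbering from this end puts the double bond at C-2 rather than C-6.
That gives the double bond between C-2 and C-3; a chloro group at C-5; a fluoro group at C-3.
The substituents are ordered alphabetically, ignoring any di-/tri- multipliers.
Assembling the pieces gives 5-chloro-3-fluorooct-2-ene.

5-chloro-3-fluorooct-2-ene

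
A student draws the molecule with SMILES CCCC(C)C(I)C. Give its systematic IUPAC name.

2-iodo-3-methylhexane

The longest continuous carbon chain has 6 atoms, so the parent hydride is hexane.
The numbering direction is chosen so that the substituent locant set {2,3} is lower than {4,5} at the first point of difference.
This places an iodo group at C-2; a methyl group at C-3.
Substituent prefixes are cited in alphabetical order (multiplying prefixes like di-/tri- are ignored for ordering).
Assembling the pieces gives 2-iodo-3-methylhexane.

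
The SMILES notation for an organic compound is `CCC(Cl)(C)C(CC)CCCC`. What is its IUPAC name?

3-chloro-4-ethyl-3-methyloctane

The longest carbon chain is 8 atoms: the parent is octane.
The numbering direction is chosen so that the substituent locant set {3,3,4} is lower than {5,6,6} at the first point of difference.
This places a chloro group at C-3; an ethyl group at C-4; a methyl group at C-3.
Substituent prefixes are cited in alphabetical order (multiplying prefixes like di-/tri- are ignored for ordering).
The name is 3-chloro-4-ethyl-3-methyloctane.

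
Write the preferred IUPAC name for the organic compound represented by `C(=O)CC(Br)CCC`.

3-bromohexanal

The longest carbon chain that includes the –CHO group has 6 carbons, so the parent hydride is hexane.
The principal characteristic group is an aldehyde (terminal –CHO), named with the suffix -al.
The numbering direction is chosen so that the aldehyde carbon is C-1 by definition.
That gives a bromo group at C-3.
Putting it together: 3-bromohexanal.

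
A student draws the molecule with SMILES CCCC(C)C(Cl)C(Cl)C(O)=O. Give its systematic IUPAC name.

Counting along the main chain through the –COOH group gives 7 carbons: the parent is heptane.
The highest-priority functional group is a carboxylic acid (terminal –COOH), so the name ends in -oic acid.
The numbering direction is chosen so that the carboxylic acid carbon is C-1 by definition.
This places chloro groups at C-2 and C-3; a methyl group at C-4.
Prefixes are listed alphabetically: chloro, methyl.
Putting it together: 2,3-dichloro-4-methylheptanoic acid.

2,3-dichloro-4-methylheptanoic acid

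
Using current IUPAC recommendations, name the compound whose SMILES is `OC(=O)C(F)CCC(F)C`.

Counting along the main chain through the –COOH group gives 6 carbons: the parent is hexane.
The principal characteristic group is a carboxylic acid (terminal –COOH), named with the suffix -oic acid.
Choose the numbering such that the carboxylic acid carbon is C-1 by definition.
That gives fluoro groups at C-2 and C-5.
Assembling the pieces gives 2,5-difluorohexanoic acid.

2,5-difluorohexanoic acid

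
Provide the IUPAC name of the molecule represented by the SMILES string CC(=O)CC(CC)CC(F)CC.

Counting along the main chain through the carbonyl gives 8 carbons: the parent is octane.
The principal characteristic group is a ketone (C=O on an internal carbon), named with the suffix -one.
Choose the numbering such that numbering from this end puts the carbonyl group at C-2 rather than C-7.
With this numbering: the carbonyl at C-2; an ethyl group at C-4; a fluoro group at C-6.
Prefixes are listed alphabetically: ethyl, fluoro.
The name is 4-ethyl-6-fluorooctan-2-one.

4-ethyl-6-fluorooctan-2-one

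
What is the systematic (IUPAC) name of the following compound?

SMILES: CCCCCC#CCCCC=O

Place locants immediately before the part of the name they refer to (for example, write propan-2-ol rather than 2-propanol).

The longest carbon chain that includes the –CHO group and the multiple bond has 11 carbons, so the parent hydride is undecane.
An aldehyde (terminal –CHO) is the principal characteristic group, giving the suffix -al.
There is one C≡C triple bond, indicated by the ending -yne.
Choose the numbering such that the aldehyde carbon is C-1 by definition.
This places the triple bond between C-5 and C-6.
The name is undec-5-ynal.

undec-5-ynal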